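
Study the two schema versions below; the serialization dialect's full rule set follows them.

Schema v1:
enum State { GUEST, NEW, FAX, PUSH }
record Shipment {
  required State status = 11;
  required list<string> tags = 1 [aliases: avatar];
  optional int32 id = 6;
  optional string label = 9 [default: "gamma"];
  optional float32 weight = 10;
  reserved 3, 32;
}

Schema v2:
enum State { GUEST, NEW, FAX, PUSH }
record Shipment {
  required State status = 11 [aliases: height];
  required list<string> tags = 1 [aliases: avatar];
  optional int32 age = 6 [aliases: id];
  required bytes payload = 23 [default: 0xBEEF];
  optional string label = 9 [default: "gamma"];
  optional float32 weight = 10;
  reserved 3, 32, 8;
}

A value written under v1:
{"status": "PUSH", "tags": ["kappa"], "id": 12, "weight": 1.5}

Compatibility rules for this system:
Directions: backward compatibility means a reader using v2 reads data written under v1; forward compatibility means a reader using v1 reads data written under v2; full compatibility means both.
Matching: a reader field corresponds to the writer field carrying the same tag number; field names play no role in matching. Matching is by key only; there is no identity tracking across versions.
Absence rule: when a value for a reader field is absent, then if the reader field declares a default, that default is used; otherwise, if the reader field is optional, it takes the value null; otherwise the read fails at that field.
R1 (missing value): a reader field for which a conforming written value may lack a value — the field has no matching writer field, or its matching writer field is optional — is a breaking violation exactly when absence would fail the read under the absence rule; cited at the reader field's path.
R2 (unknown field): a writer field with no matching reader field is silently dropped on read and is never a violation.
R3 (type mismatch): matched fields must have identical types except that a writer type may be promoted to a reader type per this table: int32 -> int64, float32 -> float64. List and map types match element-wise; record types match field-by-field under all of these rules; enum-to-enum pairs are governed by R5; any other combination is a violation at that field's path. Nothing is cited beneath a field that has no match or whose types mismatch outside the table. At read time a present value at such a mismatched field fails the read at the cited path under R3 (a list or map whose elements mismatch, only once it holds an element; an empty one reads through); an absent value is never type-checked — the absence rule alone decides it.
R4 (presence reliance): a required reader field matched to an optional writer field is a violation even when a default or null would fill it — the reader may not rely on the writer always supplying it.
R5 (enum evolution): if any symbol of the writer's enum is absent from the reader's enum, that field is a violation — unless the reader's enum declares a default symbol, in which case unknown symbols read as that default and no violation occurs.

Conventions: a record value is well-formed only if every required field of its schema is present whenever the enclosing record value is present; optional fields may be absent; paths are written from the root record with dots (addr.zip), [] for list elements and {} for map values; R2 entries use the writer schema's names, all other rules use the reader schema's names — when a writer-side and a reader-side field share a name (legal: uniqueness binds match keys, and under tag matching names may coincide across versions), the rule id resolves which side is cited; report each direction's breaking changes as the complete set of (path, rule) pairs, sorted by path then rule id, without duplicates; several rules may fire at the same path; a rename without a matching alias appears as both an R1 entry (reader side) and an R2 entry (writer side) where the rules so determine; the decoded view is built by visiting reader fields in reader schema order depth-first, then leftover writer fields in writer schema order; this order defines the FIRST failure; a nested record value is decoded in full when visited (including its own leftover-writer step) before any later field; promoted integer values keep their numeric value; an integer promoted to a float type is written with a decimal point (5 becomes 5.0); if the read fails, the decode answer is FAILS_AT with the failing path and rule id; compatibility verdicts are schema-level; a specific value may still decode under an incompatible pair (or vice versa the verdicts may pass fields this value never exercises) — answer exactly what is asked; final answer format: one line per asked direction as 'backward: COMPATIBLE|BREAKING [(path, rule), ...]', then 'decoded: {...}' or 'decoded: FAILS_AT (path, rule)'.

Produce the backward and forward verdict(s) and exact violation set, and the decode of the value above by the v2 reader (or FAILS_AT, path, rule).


backward: COMPATIBLE []; forward: COMPATIBLE []; decoded: {"status": "PUSH", "tags": ["kappa"], "age": 12, "payload": 0xBEEF, "label": "gamma", "weight": 1.5}

the writer's type comes first in each Shipment pair
backward analysis of Shipment with v2 as reader and v1 as writer:
  status <- status (State -> State, writer required)
  tags <- tags (list<string> -> list<string>, writer required)
  age <- id (int32 -> int32, writer optional)
  payload: no writer-side match
  label <- label (string -> string, writer optional)
  weight <- weight (float32 -> float32, writer optional)
  => backward: COMPATIBLE
forward analysis of Shipment with v1 as reader and v2 as writer:
  status <- status (State -> State, writer required)
  tags <- tags (list<string> -> list<string>, writer required)
  id <- age (int32 -> int32, writer optional)
  label <- label (string -> string, writer optional)
  weight <- weight (float32 -> float32, writer optional)
  leftover writer field: payload
  => forward: COMPATIBLE
decode (reader v2):
  status := "PUSH"
  tags := ["kappa"]
  age := 12 (from writer id)
  payload := 0xBEEF (no value, default fills)
  label := "gamma" (no value, default fills)
  weight := 1.5
  => decoded: {"status": "PUSH", "tags": ["kappa"], "age": 12, "payload": 0xBEEF, "label": "gamma", "weight": 1.5}


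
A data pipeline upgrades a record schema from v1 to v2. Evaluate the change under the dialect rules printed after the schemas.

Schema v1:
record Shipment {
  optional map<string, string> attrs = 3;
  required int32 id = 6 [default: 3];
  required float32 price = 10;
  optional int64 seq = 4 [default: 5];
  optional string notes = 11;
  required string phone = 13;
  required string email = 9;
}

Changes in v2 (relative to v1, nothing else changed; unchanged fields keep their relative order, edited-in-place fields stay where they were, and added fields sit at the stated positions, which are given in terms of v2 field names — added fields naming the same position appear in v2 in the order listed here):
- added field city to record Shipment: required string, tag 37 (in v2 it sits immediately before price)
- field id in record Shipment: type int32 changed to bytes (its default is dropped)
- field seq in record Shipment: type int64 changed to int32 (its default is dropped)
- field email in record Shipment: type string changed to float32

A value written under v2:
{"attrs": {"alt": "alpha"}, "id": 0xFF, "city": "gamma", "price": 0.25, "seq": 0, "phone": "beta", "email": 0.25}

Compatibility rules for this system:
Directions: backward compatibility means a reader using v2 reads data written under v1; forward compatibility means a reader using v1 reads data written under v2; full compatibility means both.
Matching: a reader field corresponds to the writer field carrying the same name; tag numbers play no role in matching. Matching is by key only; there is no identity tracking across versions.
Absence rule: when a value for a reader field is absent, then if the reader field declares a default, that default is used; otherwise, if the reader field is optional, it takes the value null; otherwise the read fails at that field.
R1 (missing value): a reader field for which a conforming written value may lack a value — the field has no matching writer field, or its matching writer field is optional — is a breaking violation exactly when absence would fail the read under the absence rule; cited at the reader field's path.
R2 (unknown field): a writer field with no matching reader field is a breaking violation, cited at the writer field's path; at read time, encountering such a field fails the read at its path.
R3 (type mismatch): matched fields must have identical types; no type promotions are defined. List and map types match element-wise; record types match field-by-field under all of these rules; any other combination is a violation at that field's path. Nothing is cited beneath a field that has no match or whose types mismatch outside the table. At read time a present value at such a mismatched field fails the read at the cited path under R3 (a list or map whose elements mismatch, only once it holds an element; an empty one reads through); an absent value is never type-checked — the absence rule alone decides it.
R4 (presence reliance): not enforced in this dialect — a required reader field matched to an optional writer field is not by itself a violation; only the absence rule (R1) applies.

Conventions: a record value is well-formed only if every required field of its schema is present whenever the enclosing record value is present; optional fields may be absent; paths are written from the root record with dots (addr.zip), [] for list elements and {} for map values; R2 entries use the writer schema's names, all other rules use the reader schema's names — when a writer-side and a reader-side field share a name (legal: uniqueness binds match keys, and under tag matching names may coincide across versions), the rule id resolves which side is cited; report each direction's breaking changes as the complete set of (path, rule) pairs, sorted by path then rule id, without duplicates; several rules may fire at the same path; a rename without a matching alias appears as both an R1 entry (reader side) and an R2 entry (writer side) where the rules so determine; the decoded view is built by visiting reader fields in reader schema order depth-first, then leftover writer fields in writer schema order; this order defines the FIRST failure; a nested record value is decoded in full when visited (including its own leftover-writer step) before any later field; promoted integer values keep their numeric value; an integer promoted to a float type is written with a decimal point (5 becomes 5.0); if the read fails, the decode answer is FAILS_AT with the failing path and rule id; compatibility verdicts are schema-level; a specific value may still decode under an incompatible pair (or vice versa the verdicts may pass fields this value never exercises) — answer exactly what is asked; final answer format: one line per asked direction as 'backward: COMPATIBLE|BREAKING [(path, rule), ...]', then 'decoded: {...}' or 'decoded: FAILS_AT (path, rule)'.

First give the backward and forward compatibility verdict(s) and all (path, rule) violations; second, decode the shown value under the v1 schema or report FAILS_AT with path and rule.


backward: BREAKING [(city, R1), (email, R3), (id, R3), (seq, R3)]; forward: BREAKING [(city, R2), (email, R3), (id, R3), (seq, R3)]; decoded: FAILS_AT (id, R3)

arrows below run writer -> reader for Shipment
checking backward for Shipment: reader v2 against writer v1:
  attrs <- attrs (map<string, string> -> map<string, string>, writer optional)
  id <- id (int32 -> bytes, writer required)
  no writer field matches reader city
  price <- price (float32 -> float32, writer required)
  seq <- seq (int64 -> int32, writer optional)
  notes <- notes (string -> string, writer optional)
  phone <- phone (string -> string, writer required)
  email <- email (string -> float32, writer required)
  violation R1 at city
  violation R3 at email
  violation R3 at id
  violation R3 at seq
  => backward: BREAKING (4)
checking forward for Shipment: reader v1 against writer v2:
  attrs <- attrs (map<string, string> -> map<string, string>, writer optional)
  id <- id (bytes -> int32, writer required)
  price <- price (float32 -> float32, writer required)
  seq <- seq (int32 -> int64, writer optional)
  notes <- notes (string -> string, writer optional)
  phone <- phone (string -> string, writer required)
  email <- email (float32 -> string, writer required)
  writer field city has no reader counterpart
  violation R2 at city
  violation R3 at email
  violation R3 at id
  violation R3 at seq
  => forward: BREAKING (4)
migrating the Shipment value to v1:
  attrs := {"alt": "alpha"}
  read fails at id under R3
  => FAILS_AT (id, R3)


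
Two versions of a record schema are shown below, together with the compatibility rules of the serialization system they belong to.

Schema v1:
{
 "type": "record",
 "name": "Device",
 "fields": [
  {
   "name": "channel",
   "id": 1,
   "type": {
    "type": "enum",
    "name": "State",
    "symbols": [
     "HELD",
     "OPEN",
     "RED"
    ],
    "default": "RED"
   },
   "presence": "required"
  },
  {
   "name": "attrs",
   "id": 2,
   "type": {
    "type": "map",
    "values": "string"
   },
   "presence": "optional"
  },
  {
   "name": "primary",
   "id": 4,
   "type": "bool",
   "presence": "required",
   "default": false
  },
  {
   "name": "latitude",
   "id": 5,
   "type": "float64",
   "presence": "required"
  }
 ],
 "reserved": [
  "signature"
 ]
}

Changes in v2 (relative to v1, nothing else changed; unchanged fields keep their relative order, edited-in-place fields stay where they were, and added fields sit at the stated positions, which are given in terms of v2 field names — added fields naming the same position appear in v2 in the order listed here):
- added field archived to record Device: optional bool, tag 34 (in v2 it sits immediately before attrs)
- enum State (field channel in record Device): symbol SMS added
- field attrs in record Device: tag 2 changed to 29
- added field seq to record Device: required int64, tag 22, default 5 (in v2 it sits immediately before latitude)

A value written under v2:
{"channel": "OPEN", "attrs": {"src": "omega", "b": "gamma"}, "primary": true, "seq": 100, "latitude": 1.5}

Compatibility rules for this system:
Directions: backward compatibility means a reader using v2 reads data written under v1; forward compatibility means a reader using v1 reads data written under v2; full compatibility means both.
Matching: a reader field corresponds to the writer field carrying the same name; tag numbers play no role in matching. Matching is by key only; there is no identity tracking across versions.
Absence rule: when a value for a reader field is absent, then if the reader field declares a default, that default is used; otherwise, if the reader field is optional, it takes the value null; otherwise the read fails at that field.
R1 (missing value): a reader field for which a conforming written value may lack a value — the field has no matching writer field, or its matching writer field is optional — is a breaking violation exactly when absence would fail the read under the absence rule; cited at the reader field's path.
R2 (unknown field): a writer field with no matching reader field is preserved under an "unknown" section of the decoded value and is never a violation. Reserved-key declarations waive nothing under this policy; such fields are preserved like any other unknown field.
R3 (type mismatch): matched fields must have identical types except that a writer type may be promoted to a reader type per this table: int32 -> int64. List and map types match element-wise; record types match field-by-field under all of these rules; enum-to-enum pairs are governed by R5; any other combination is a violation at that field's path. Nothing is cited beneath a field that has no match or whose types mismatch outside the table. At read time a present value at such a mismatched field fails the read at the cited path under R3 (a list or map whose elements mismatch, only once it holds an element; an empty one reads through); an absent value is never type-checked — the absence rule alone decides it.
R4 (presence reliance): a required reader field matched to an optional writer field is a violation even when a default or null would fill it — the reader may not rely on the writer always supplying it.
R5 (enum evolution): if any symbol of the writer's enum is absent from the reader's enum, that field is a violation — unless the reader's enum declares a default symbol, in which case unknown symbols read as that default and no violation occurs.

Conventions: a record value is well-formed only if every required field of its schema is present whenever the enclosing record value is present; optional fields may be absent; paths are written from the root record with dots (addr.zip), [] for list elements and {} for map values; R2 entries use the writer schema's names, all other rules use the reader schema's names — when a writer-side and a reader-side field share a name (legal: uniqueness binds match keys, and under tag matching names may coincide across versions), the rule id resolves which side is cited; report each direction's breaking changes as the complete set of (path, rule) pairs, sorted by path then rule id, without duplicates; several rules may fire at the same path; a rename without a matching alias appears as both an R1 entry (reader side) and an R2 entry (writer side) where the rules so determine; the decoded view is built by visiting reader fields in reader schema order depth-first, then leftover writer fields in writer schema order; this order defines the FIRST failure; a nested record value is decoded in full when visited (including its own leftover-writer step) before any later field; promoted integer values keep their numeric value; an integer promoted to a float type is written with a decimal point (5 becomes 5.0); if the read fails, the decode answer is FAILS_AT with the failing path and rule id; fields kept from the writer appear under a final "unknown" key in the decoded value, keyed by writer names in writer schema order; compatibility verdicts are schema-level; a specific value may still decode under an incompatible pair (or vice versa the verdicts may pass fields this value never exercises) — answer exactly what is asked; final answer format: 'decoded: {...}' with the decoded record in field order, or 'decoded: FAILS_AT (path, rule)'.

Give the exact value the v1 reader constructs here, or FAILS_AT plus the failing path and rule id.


the writer's type comes first in each Device pair
decode (reader v1):
  channel := "OPEN"
  attrs := {"src": "omega", "b": "gamma"}
  primary := true
  latitude := 1.5
  writer seq: kept under "unknown"
  => decoded: {"channel": "OPEN", "attrs": {"src": "omega", "b": "gamma"}, "primary": true, "latitude": 1.5, "unknown": {"seq": 100}}
diffs on Device not affecting the asked answer:
  added field archived to record Device: optional bool, tag 34 (in v2 it sits immediately before attrs) -> inert under this dialect — no rule fires on Device and the result does not move
  enum State (field channel in record Device): symbol SMS added -> inert under this dialect — no rule fires on Device and the result does not move
  field attrs in record Device: tag 2 changed to 29 -> inert under this dialect — no rule fires on Device and the result does not move

decoded: {"channel": "OPEN", "attrs": {"src": "omega", "b": "gamma"}, "primary": true, "latitude": 1.5, "unknown": {"seq": 100}}


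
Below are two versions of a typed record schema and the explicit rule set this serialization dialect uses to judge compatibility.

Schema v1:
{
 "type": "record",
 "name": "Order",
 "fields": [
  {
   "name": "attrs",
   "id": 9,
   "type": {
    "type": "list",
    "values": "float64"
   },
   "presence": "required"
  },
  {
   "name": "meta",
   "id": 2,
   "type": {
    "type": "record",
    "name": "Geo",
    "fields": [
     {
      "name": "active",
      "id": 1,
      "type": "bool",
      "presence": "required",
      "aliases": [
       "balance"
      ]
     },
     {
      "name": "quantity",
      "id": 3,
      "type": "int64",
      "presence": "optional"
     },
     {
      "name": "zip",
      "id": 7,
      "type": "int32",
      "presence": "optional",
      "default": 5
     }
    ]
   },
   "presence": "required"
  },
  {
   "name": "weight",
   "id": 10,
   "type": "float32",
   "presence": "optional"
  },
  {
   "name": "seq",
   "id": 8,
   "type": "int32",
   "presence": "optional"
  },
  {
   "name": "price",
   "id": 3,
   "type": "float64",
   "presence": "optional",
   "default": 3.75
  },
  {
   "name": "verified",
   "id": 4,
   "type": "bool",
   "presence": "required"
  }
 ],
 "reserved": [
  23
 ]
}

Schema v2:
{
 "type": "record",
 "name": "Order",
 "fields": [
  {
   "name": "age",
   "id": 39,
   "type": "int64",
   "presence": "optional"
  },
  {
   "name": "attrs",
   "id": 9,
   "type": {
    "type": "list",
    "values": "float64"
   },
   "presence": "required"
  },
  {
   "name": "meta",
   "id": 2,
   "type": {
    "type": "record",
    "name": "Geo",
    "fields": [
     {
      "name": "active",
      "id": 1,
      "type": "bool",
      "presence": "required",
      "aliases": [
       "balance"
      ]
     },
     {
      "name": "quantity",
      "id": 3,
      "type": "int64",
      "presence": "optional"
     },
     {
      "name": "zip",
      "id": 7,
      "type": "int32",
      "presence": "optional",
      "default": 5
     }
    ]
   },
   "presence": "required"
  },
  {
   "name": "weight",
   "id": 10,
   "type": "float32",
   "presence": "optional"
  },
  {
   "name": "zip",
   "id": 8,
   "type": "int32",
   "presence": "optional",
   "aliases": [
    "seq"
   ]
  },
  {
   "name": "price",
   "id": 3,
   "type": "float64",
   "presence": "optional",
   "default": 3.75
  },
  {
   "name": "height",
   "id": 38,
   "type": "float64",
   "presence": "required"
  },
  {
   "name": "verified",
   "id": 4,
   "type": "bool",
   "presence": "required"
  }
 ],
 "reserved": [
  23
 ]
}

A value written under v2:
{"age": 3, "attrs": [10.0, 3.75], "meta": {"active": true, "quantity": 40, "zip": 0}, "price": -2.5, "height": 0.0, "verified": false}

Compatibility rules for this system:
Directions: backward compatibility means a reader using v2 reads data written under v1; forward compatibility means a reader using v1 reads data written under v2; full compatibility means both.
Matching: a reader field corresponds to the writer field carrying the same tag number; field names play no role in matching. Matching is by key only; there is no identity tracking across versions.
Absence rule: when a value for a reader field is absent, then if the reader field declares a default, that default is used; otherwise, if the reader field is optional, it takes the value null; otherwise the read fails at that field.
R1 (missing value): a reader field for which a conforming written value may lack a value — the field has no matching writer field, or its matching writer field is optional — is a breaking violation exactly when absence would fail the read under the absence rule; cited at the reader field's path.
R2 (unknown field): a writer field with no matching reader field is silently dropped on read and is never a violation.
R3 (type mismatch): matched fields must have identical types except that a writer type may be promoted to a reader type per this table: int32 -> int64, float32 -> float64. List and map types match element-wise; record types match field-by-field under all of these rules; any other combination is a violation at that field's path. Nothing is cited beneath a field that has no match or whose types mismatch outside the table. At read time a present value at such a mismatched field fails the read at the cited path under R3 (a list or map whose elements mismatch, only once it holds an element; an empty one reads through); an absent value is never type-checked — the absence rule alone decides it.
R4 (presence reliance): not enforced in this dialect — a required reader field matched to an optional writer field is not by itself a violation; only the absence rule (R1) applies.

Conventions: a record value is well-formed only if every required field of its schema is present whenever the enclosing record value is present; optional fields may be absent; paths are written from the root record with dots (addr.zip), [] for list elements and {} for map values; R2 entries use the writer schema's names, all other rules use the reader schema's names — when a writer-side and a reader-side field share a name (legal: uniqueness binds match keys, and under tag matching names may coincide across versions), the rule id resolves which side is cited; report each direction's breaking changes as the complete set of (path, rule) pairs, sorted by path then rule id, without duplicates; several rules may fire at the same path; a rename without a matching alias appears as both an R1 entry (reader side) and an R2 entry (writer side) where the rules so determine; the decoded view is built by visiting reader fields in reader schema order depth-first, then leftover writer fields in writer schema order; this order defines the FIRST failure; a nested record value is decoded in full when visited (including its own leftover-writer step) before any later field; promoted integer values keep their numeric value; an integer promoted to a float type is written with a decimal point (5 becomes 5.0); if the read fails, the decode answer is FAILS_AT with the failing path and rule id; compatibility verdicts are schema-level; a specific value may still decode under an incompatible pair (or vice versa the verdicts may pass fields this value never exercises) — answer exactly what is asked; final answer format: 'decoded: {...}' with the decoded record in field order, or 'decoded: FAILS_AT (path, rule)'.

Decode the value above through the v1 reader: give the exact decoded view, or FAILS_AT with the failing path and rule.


each type pair in Order: writer, then reader
decoding the Order value with the v1 reader:
  attrs := [10.0, 3.75]
  meta.active := true
  meta.quantity := 40
  meta.zip := 0
  weight := null (not supplied -> null)
  seq := null (not supplied -> null)
  price := -2.5
  verified := false
  writer age: unmatched, discarded
  writer height: unmatched, discarded
  => decoded: {"attrs": [10.0, 3.75], "meta": {"active": true, "quantity": 40, "zip": 0}, "weight": null, "seq": null, "price": -2.5, "verified": false}
the other Order changes do not affect what is asked:
  added field height to record Order: required float64, tag 38 (in v2 it sits immediately before verified) -> changes Order's schema-level verdicts only — the decode of this value is the same
  added field age to record Order: optional int64, tag 39 (in v2 it sits immediately before attrs) -> inert under this dialect — no rule fires on Order and the result does not move
  renamed field seq to zip in record Order (alias seq declared on the renamed field) -> inert under this dialect — no rule fires on Order and the result does not move

decoded: {"attrs": [10.0, 3.75], "meta": {"active": true, "quantity": 40, "zip": 0}, "weight": null, "seq": null, "price": -2.5, "verified": false}


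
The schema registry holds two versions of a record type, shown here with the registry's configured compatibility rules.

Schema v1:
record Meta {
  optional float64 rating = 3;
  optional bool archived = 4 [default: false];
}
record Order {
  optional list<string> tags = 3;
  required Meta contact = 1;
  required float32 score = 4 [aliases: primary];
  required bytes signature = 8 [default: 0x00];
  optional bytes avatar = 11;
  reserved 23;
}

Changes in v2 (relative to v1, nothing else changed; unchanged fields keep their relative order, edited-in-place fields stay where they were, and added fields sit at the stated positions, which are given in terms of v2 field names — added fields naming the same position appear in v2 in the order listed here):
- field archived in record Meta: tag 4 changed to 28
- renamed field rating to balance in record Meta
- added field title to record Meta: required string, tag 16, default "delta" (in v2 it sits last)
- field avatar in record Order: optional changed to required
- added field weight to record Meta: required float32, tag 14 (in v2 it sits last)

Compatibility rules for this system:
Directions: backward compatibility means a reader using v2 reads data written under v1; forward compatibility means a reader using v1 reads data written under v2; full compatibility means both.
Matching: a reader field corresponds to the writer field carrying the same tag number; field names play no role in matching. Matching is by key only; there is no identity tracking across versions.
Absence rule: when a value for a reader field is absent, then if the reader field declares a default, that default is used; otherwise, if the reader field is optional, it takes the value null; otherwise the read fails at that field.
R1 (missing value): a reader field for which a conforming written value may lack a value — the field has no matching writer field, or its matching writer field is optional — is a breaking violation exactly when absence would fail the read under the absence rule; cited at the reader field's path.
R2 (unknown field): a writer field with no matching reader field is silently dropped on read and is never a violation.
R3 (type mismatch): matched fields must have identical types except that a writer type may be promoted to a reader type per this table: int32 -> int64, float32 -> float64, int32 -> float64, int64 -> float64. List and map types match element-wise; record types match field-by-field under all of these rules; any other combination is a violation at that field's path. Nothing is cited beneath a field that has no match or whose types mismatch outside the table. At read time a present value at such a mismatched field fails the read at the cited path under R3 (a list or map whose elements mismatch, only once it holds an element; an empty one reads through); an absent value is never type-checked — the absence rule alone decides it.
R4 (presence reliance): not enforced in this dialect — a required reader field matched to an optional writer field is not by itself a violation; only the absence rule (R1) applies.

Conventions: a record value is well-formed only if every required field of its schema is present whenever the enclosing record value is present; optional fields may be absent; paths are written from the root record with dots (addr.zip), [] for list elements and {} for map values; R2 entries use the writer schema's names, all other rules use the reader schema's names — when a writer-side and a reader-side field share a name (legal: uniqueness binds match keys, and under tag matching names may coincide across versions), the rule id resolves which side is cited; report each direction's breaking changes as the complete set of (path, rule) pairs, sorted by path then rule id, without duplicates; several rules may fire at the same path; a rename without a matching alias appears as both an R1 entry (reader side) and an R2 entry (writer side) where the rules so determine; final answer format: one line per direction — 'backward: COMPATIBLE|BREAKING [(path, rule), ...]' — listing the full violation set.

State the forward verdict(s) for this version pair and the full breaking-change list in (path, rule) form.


forward: COMPATIBLE []

arrows below run writer -> reader for Order
forward on Order — v1 reading data written by v2:
  tags: list<string> -> list<string>, writer optional; from tags
  contact: Meta -> Meta, writer required; from contact
  score: float32 -> float32, writer required; from score
  signature: bytes -> bytes, writer required; from signature
  avatar: bytes -> bytes, writer required; from avatar
  contact.rating: float64 -> float64, writer optional; from contact.balance
  contact.archived: no writer-side match
  leftover writer field: contact.archived
  leftover writer field: contact.title
  leftover writer field: contact.weight
  => no violations; forward on Order: COMPATIBLE
the other Order changes do not affect what is asked:
  field archived in record Meta: tag 4 changed to 28 -> triggers nothing under Order's printed rules — same verdict
  renamed field rating to balance in record Meta -> triggers nothing under Order's printed rules — same verdict
  added field weight to record Meta: required float32, tag 14 (in v2 it sits last) -> fires only in the backward direction of Order, which is not asked here
  field avatar in record Order: optional changed to required -> fires only in the backward direction of Order, which is not asked here
  added field title to record Meta: required string, tag 16, default "delta" (in v2 it sits last) -> triggers nothing under Order's printed rules — same verdict


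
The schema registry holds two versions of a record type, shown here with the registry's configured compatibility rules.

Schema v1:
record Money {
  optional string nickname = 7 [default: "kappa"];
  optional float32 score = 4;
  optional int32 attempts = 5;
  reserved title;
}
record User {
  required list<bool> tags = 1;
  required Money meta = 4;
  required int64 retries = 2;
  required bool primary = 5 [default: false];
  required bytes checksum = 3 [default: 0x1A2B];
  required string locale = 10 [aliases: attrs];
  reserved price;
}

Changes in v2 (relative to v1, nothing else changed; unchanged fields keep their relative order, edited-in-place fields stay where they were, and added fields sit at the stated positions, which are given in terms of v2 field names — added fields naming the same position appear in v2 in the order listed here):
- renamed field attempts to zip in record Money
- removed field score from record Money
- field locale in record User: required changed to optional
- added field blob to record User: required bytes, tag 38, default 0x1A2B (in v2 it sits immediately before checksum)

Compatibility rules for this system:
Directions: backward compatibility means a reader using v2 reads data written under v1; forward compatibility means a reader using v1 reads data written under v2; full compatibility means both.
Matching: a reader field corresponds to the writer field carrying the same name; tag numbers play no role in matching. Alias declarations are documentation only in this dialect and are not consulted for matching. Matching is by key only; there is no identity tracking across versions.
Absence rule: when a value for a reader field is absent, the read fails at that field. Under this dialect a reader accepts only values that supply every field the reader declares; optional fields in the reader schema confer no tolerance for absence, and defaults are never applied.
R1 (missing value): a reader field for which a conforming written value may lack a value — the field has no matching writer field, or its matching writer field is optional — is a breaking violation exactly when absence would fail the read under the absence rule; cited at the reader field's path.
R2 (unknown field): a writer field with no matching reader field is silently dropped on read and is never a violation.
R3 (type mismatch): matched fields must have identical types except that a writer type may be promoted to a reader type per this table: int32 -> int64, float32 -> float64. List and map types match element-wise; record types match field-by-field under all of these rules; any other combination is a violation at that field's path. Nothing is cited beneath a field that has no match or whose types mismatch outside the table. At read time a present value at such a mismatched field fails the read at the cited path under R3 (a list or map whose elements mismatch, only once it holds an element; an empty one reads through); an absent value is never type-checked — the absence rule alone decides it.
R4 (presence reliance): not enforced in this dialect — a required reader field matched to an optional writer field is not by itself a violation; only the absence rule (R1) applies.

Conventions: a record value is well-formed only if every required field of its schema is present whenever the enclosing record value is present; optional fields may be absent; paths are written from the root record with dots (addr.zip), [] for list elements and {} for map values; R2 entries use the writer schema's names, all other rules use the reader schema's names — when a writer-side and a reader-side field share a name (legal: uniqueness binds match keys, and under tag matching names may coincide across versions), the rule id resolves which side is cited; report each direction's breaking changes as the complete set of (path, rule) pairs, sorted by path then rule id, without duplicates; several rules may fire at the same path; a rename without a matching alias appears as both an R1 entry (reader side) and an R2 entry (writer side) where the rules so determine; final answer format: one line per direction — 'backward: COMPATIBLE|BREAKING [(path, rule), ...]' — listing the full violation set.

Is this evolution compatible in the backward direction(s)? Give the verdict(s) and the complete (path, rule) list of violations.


the writer's type comes first in each User pair
checking backward for User: reader v2 against writer v1:
  tags <- tags (list<bool> -> list<bool>, writer required)
  meta <- meta (Money -> Money, writer required)
  retries <- retries (int64 -> int64, writer required)
  primary <- primary (bool -> bool, writer required)
  blob: no writer-side match
  checksum <- checksum (bytes -> bytes, writer required)
  locale <- locale (string -> string, writer required)
  meta.nickname <- meta.nickname (string -> string, writer optional)
  meta.zip: no writer-side match
  writer meta.score: unknown to reader
  writer meta.attempts: unknown to reader
  rule R1 violated at blob
  rule R1 violated at meta.nickname
  rule R1 violated at meta.zip
  => backward: BREAKING (3)
remaining User differences; none change what is asked:
  field locale in record User: required changed to optional -> matters only for User's forward compatibility — outside the asked direction

backward: BREAKING [(blob, R1), (meta.nickname, R1), (meta.zip, R1)]


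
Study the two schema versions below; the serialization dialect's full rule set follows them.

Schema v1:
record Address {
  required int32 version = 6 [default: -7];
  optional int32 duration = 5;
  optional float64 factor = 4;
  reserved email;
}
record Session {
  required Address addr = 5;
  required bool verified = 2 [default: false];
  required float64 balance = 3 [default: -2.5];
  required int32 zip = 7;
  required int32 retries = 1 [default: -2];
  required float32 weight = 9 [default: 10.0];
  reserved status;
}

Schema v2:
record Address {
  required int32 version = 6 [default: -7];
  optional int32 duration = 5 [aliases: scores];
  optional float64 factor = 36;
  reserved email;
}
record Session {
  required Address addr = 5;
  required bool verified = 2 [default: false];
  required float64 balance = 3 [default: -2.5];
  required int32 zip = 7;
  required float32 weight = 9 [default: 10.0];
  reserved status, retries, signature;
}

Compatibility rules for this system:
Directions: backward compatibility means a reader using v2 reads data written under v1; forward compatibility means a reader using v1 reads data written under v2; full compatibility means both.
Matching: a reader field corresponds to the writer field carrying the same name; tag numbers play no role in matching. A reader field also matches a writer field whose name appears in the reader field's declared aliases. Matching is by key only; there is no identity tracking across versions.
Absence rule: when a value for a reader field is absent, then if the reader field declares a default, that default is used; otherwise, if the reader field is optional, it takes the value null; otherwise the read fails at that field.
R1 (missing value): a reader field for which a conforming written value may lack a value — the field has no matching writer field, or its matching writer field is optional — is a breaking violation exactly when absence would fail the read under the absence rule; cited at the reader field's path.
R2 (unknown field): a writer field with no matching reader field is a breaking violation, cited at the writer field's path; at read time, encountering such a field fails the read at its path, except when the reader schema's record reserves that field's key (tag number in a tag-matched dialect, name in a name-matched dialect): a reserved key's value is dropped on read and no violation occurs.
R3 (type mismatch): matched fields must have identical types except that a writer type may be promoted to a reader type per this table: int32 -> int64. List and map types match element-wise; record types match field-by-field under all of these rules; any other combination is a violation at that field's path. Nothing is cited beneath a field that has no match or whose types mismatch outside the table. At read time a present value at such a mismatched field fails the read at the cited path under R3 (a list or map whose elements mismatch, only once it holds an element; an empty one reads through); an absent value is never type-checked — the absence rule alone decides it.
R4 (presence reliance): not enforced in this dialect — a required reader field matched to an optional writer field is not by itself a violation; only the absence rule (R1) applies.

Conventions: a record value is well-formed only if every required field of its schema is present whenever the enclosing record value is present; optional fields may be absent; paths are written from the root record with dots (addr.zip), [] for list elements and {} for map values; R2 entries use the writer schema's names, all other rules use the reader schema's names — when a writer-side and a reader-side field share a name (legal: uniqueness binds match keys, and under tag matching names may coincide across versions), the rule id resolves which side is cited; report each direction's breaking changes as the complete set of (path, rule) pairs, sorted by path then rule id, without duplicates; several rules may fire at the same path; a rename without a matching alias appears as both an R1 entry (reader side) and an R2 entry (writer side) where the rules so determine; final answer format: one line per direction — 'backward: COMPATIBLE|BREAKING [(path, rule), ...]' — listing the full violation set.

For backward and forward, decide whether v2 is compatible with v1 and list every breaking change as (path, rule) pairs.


backward: COMPATIBLE []; forward: COMPATIBLE []

the writer's type comes first in each Session pair
backward for Session (reader v2, writer v1):
  addr: Address -> Address, writer required; from addr
  verified: bool -> bool, writer required; from verified
  balance: float64 -> float64, writer required; from balance
  zip: int32 -> int32, writer required; from zip
  weight: float32 -> float32, writer required; from weight
  retries (writer side), unknown to reader
  addr.version: int32 -> int32, writer required; from addr.version
  addr.duration: int32 -> int32, writer optional; from addr.duration
  addr.factor: float64 -> float64, writer optional; from addr.factor
  => no violations; backward on Session: COMPATIBLE
forward for Session (reader v1, writer v2):
  addr: Address -> Address, writer required; from addr
  verified: bool -> bool, writer required; from verified
  balance: float64 -> float64, writer required; from balance
  zip: int32 -> int32, writer required; from zip
  retries: no writer match
  weight: float32 -> float32, writer required; from weight
  addr.version: int32 -> int32, writer required; from addr.version
  addr.duration: int32 -> int32, writer optional; from addr.duration
  addr.factor: float64 -> float64, writer optional; from addr.factor
  => no violations; forward on Session: COMPATIBLE
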